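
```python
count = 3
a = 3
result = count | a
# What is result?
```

Answer: 3

Derivation:
Trace (tracking result):
count = 3  # -> count = 3
a = 3  # -> a = 3
result = count | a  # -> result = 3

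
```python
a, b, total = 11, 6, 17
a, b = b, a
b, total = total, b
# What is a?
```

Trace (tracking a):
a, b, total = (11, 6, 17)  # -> a = 11, b = 6, total = 17
a, b = (b, a)  # -> a = 6, b = 11
b, total = (total, b)  # -> b = 17, total = 11

Answer: 6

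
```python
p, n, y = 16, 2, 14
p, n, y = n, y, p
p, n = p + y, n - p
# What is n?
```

Trace (tracking n):
p, n, y = (16, 2, 14)  # -> p = 16, n = 2, y = 14
p, n, y = (n, y, p)  # -> p = 2, n = 14, y = 16
p, n = (p + y, n - p)  # -> p = 18, n = 12

Answer: 12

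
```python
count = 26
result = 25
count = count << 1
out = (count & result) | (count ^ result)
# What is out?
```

Trace (tracking out):
count = 26  # -> count = 26
result = 25  # -> result = 25
count = count << 1  # -> count = 52
out = count & result | count ^ result  # -> out = 61

Answer: 61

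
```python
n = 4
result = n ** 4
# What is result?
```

Trace (tracking result):
n = 4  # -> n = 4
result = n ** 4  # -> result = 256

Answer: 256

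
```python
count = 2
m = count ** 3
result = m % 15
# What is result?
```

Answer: 8

Derivation:
Trace (tracking result):
count = 2  # -> count = 2
m = count ** 3  # -> m = 8
result = m % 15  # -> result = 8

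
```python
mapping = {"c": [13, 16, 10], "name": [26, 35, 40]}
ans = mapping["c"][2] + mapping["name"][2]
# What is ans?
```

Trace (tracking ans):
mapping = {'c': [13, 16, 10], 'name': [26, 35, 40]}  # -> mapping = {'c': [13, 16, 10], 'name': [26, 35, 40]}
ans = mapping['c'][2] + mapping['name'][2]  # -> ans = 50

Answer: 50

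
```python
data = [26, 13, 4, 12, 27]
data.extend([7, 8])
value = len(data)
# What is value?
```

Answer: 7

Derivation:
Trace (tracking value):
data = [26, 13, 4, 12, 27]  # -> data = [26, 13, 4, 12, 27]
data.extend([7, 8])  # -> data = [26, 13, 4, 12, 27, 7, 8]
value = len(data)  # -> value = 7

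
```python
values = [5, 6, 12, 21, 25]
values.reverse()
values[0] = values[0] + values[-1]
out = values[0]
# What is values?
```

Trace (tracking values):
values = [5, 6, 12, 21, 25]  # -> values = [5, 6, 12, 21, 25]
values.reverse()  # -> values = [25, 21, 12, 6, 5]
values[0] = values[0] + values[-1]  # -> values = [30, 21, 12, 6, 5]
out = values[0]  # -> out = 30

Answer: [30, 21, 12, 6, 5]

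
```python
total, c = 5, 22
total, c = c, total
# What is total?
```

Trace (tracking total):
total, c = (5, 22)  # -> total = 5, c = 22
total, c = (c, total)  # -> total = 22, c = 5

Answer: 22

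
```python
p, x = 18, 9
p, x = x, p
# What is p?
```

Trace (tracking p):
p, x = (18, 9)  # -> p = 18, x = 9
p, x = (x, p)  # -> p = 9, x = 18

Answer: 9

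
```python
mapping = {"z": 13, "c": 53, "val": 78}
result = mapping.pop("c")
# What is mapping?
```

Answer: {'z': 13, 'val': 78}

Derivation:
Trace (tracking mapping):
mapping = {'z': 13, 'c': 53, 'val': 78}  # -> mapping = {'z': 13, 'c': 53, 'val': 78}
result = mapping.pop('c')  # -> result = 53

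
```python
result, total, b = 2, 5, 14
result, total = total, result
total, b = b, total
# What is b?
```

Trace (tracking b):
result, total, b = (2, 5, 14)  # -> result = 2, total = 5, b = 14
result, total = (total, result)  # -> result = 5, total = 2
total, b = (b, total)  # -> total = 14, b = 2

Answer: 2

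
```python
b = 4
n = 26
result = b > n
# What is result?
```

Answer: False

Derivation:
Trace (tracking result):
b = 4  # -> b = 4
n = 26  # -> n = 26
result = b > n  # -> result = False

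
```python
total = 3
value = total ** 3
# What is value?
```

Trace (tracking value):
total = 3  # -> total = 3
value = total ** 3  # -> value = 27

Answer: 27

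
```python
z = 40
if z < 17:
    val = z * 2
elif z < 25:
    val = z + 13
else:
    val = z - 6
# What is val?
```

Answer: 34

Derivation:
Trace (tracking val):
z = 40  # -> z = 40
if z < 17:  # condition is False
elif z < 25:  # condition is False
else:
    val = z - 6  # -> val = 34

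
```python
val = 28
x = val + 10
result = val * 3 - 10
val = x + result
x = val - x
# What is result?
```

Answer: 74

Derivation:
Trace (tracking result):
val = 28  # -> val = 28
x = val + 10  # -> x = 38
result = val * 3 - 10  # -> result = 74
val = x + result  # -> val = 112
x = val - x  # -> x = 74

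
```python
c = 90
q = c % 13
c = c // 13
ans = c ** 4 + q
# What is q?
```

Answer: 12

Derivation:
Trace (tracking q):
c = 90  # -> c = 90
q = c % 13  # -> q = 12
c = c // 13  # -> c = 6
ans = c ** 4 + q  # -> ans = 1308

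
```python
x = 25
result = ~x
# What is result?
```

Trace (tracking result):
x = 25  # -> x = 25
result = ~x  # -> result = -26

Answer: -26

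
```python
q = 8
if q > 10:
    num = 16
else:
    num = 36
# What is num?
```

Trace (tracking num):
q = 8  # -> q = 8
if q > 10:  # condition is False
else:
    num = 36  # -> num = 36

Answer: 36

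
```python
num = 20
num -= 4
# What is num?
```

Trace (tracking num):
num = 20  # -> num = 20
num -= 4  # -> num = 16

Answer: 16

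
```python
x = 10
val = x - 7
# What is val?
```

Answer: 3

Derivation:
Trace (tracking val):
x = 10  # -> x = 10
val = x - 7  # -> val = 3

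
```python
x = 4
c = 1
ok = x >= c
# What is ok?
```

Trace (tracking ok):
x = 4  # -> x = 4
c = 1  # -> c = 1
ok = x >= c  # -> ok = True

Answer: True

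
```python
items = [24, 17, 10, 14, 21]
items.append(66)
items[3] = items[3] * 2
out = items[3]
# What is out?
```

Trace (tracking out):
items = [24, 17, 10, 14, 21]  # -> items = [24, 17, 10, 14, 21]
items.append(66)  # -> items = [24, 17, 10, 14, 21, 66]
items[3] = items[3] * 2  # -> items = [24, 17, 10, 28, 21, 66]
out = items[3]  # -> out = 28

Answer: 28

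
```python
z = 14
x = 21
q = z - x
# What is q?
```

Answer: -7

Derivation:
Trace (tracking q):
z = 14  # -> z = 14
x = 21  # -> x = 21
q = z - x  # -> q = -7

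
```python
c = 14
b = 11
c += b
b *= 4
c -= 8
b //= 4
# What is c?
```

Trace (tracking c):
c = 14  # -> c = 14
b = 11  # -> b = 11
c += b  # -> c = 25
b *= 4  # -> b = 44
c -= 8  # -> c = 17
b //= 4  # -> b = 11

Answer: 17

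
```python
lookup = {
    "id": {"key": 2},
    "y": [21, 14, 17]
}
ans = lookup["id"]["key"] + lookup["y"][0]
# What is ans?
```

Answer: 23

Derivation:
Trace (tracking ans):
lookup = {'id': {'key': 2}, 'y': [21, 14, 17]}  # -> lookup = {'id': {'key': 2}, 'y': [21, 14, 17]}
ans = lookup['id']['key'] + lookup['y'][0]  # -> ans = 23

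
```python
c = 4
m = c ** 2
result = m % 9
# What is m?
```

Trace (tracking m):
c = 4  # -> c = 4
m = c ** 2  # -> m = 16
result = m % 9  # -> result = 7

Answer: 16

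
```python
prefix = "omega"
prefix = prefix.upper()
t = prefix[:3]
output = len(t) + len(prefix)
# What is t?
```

Answer: 'OME'

Derivation:
Trace (tracking t):
prefix = 'omega'  # -> prefix = 'omega'
prefix = prefix.upper()  # -> prefix = 'OMEGA'
t = prefix[:3]  # -> t = 'OME'
output = len(t) + len(prefix)  # -> output = 8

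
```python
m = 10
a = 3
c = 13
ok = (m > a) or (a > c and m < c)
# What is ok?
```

Trace (tracking ok):
m = 10  # -> m = 10
a = 3  # -> a = 3
c = 13  # -> c = 13
ok = m > a or (a > c and m < c)  # -> ok = True

Answer: True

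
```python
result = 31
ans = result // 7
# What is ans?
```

Trace (tracking ans):
result = 31  # -> result = 31
ans = result // 7  # -> ans = 4

Answer: 4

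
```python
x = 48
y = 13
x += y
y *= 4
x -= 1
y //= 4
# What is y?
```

Answer: 13

Derivation:
Trace (tracking y):
x = 48  # -> x = 48
y = 13  # -> y = 13
x += y  # -> x = 61
y *= 4  # -> y = 52
x -= 1  # -> x = 60
y //= 4  # -> y = 13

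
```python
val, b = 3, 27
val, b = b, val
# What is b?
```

Trace (tracking b):
val, b = (3, 27)  # -> val = 3, b = 27
val, b = (b, val)  # -> val = 27, b = 3

Answer: 3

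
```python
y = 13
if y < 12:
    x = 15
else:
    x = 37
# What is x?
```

Trace (tracking x):
y = 13  # -> y = 13
if y < 12:  # condition is False
else:
    x = 37  # -> x = 37

Answer: 37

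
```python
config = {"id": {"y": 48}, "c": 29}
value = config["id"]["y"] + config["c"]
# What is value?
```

Trace (tracking value):
config = {'id': {'y': 48}, 'c': 29}  # -> config = {'id': {'y': 48}, 'c': 29}
value = config['id']['y'] + config['c']  # -> value = 77

Answer: 77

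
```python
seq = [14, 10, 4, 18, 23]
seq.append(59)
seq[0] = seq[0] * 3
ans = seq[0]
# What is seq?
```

Trace (tracking seq):
seq = [14, 10, 4, 18, 23]  # -> seq = [14, 10, 4, 18, 23]
seq.append(59)  # -> seq = [14, 10, 4, 18, 23, 59]
seq[0] = seq[0] * 3  # -> seq = [42, 10, 4, 18, 23, 59]
ans = seq[0]  # -> ans = 42

Answer: [42, 10, 4, 18, 23, 59]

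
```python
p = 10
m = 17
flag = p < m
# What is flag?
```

Answer: True

Derivation:
Trace (tracking flag):
p = 10  # -> p = 10
m = 17  # -> m = 17
flag = p < m  # -> flag = True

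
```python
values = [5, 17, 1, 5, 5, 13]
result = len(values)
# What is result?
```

Answer: 6

Derivation:
Trace (tracking result):
values = [5, 17, 1, 5, 5, 13]  # -> values = [5, 17, 1, 5, 5, 13]
result = len(values)  # -> result = 6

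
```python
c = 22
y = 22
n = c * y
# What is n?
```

Answer: 484

Derivation:
Trace (tracking n):
c = 22  # -> c = 22
y = 22  # -> y = 22
n = c * y  # -> n = 484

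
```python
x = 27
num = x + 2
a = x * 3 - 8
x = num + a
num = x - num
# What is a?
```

Answer: 73

Derivation:
Trace (tracking a):
x = 27  # -> x = 27
num = x + 2  # -> num = 29
a = x * 3 - 8  # -> a = 73
x = num + a  # -> x = 102
num = x - num  # -> num = 73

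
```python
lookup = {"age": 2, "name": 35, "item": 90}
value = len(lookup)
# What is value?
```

Answer: 3

Derivation:
Trace (tracking value):
lookup = {'age': 2, 'name': 35, 'item': 90}  # -> lookup = {'age': 2, 'name': 35, 'item': 90}
value = len(lookup)  # -> value = 3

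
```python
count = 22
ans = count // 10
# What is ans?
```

Answer: 2

Derivation:
Trace (tracking ans):
count = 22  # -> count = 22
ans = count // 10  # -> ans = 2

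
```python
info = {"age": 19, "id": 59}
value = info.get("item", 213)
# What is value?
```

Answer: 213

Derivation:
Trace (tracking value):
info = {'age': 19, 'id': 59}  # -> info = {'age': 19, 'id': 59}
value = info.get('item', 213)  # -> value = 213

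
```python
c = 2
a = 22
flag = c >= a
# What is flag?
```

Trace (tracking flag):
c = 2  # -> c = 2
a = 22  # -> a = 22
flag = c >= a  # -> flag = False

Answer: False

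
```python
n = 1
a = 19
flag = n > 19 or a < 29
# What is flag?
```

Answer: True

Derivation:
Trace (tracking flag):
n = 1  # -> n = 1
a = 19  # -> a = 19
flag = n > 19 or a < 29  # -> flag = True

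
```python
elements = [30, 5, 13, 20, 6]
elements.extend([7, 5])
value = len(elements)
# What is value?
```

Answer: 7

Derivation:
Trace (tracking value):
elements = [30, 5, 13, 20, 6]  # -> elements = [30, 5, 13, 20, 6]
elements.extend([7, 5])  # -> elements = [30, 5, 13, 20, 6, 7, 5]
value = len(elements)  # -> value = 7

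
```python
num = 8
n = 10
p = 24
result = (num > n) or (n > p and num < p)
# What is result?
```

Trace (tracking result):
num = 8  # -> num = 8
n = 10  # -> n = 10
p = 24  # -> p = 24
result = num > n or (n > p and num < p)  # -> result = False

Answer: False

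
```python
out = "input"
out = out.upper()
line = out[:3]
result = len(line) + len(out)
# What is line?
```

Answer: 'INP'

Derivation:
Trace (tracking line):
out = 'input'  # -> out = 'input'
out = out.upper()  # -> out = 'INPUT'
line = out[:3]  # -> line = 'INP'
result = len(line) + len(out)  # -> result = 8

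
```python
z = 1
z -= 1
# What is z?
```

Answer: 0

Derivation:
Trace (tracking z):
z = 1  # -> z = 1
z -= 1  # -> z = 0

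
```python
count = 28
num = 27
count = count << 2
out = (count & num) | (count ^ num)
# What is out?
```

Trace (tracking out):
count = 28  # -> count = 28
num = 27  # -> num = 27
count = count << 2  # -> count = 112
out = count & num | count ^ num  # -> out = 123

Answer: 123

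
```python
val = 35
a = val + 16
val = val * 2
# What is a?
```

Trace (tracking a):
val = 35  # -> val = 35
a = val + 16  # -> a = 51
val = val * 2  # -> val = 70

Answer: 51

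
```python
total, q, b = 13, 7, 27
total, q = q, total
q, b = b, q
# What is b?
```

Trace (tracking b):
total, q, b = (13, 7, 27)  # -> total = 13, q = 7, b = 27
total, q = (q, total)  # -> total = 7, q = 13
q, b = (b, q)  # -> q = 27, b = 13

Answer: 13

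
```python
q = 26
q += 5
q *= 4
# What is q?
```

Trace (tracking q):
q = 26  # -> q = 26
q += 5  # -> q = 31
q *= 4  # -> q = 124

Answer: 124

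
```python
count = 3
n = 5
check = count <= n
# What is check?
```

Answer: True

Derivation:
Trace (tracking check):
count = 3  # -> count = 3
n = 5  # -> n = 5
check = count <= n  # -> check = True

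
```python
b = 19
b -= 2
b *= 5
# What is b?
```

Trace (tracking b):
b = 19  # -> b = 19
b -= 2  # -> b = 17
b *= 5  # -> b = 85

Answer: 85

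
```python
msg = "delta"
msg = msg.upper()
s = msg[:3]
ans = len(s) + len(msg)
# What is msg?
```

Answer: 'DELTA'

Derivation:
Trace (tracking msg):
msg = 'delta'  # -> msg = 'delta'
msg = msg.upper()  # -> msg = 'DELTA'
s = msg[:3]  # -> s = 'DEL'
ans = len(s) + len(msg)  # -> ans = 8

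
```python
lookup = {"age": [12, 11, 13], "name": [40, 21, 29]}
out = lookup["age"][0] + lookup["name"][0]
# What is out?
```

Trace (tracking out):
lookup = {'age': [12, 11, 13], 'name': [40, 21, 29]}  # -> lookup = {'age': [12, 11, 13], 'name': [40, 21, 29]}
out = lookup['age'][0] + lookup['name'][0]  # -> out = 52

Answer: 52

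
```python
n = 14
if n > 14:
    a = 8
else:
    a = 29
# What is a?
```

Trace (tracking a):
n = 14  # -> n = 14
if n > 14:  # condition is False
else:
    a = 29  # -> a = 29

Answer: 29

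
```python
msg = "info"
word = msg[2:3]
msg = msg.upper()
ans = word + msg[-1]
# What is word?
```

Trace (tracking word):
msg = 'info'  # -> msg = 'info'
word = msg[2:3]  # -> word = 'f'
msg = msg.upper()  # -> msg = 'INFO'
ans = word + msg[-1]  # -> ans = 'fO'

Answer: 'f'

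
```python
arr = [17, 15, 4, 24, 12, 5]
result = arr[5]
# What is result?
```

Trace (tracking result):
arr = [17, 15, 4, 24, 12, 5]  # -> arr = [17, 15, 4, 24, 12, 5]
result = arr[5]  # -> result = 5

Answer: 5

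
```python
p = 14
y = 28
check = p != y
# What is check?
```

Answer: True

Derivation:
Trace (tracking check):
p = 14  # -> p = 14
y = 28  # -> y = 28
check = p != y  # -> check = True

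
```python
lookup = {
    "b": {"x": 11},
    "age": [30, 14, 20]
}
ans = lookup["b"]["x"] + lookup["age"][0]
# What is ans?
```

Trace (tracking ans):
lookup = {'b': {'x': 11}, 'age': [30, 14, 20]}  # -> lookup = {'b': {'x': 11}, 'age': [30, 14, 20]}
ans = lookup['b']['x'] + lookup['age'][0]  # -> ans = 41

Answer: 41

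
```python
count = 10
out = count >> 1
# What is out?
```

Answer: 5

Derivation:
Trace (tracking out):
count = 10  # -> count = 10
out = count >> 1  # -> out = 5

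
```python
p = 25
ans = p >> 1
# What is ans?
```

Answer: 12

Derivation:
Trace (tracking ans):
p = 25  # -> p = 25
ans = p >> 1  # -> ans = 12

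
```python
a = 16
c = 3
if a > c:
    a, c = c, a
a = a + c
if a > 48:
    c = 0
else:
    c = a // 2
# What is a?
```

Answer: 19

Derivation:
Trace (tracking a):
a = 16  # -> a = 16
c = 3  # -> c = 3
if a > c:  # condition is True
    a, c = (c, a)  # -> a = 3, c = 16
a = a + c  # -> a = 19
if a > 48:  # condition is False
else:
    c = a // 2  # -> c = 9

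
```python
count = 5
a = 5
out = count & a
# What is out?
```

Trace (tracking out):
count = 5  # -> count = 5
a = 5  # -> a = 5
out = count & a  # -> out = 5

Answer: 5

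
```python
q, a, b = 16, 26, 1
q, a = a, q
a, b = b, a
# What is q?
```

Answer: 26

Derivation:
Trace (tracking q):
q, a, b = (16, 26, 1)  # -> q = 16, a = 26, b = 1
q, a = (a, q)  # -> q = 26, a = 16
a, b = (b, a)  # -> a = 1, b = 16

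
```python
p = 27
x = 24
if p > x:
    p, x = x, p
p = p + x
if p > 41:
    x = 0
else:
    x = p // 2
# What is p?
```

Answer: 51

Derivation:
Trace (tracking p):
p = 27  # -> p = 27
x = 24  # -> x = 24
if p > x:  # condition is True
    p, x = (x, p)  # -> p = 24, x = 27
p = p + x  # -> p = 51
if p > 41:  # condition is True
    x = 0  # -> x = 0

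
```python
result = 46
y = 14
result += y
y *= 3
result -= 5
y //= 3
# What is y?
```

Answer: 14

Derivation:
Trace (tracking y):
result = 46  # -> result = 46
y = 14  # -> y = 14
result += y  # -> result = 60
y *= 3  # -> y = 42
result -= 5  # -> result = 55
y //= 3  # -> y = 14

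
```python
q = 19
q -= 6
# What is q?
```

Answer: 13

Derivation:
Trace (tracking q):
q = 19  # -> q = 19
q -= 6  # -> q = 13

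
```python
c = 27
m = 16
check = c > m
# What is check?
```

Trace (tracking check):
c = 27  # -> c = 27
m = 16  # -> m = 16
check = c > m  # -> check = True

Answer: True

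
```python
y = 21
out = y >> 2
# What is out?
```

Answer: 5

Derivation:
Trace (tracking out):
y = 21  # -> y = 21
out = y >> 2  # -> out = 5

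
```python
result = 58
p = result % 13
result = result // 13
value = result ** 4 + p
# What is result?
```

Answer: 4

Derivation:
Trace (tracking result):
result = 58  # -> result = 58
p = result % 13  # -> p = 6
result = result // 13  # -> result = 4
value = result ** 4 + p  # -> value = 262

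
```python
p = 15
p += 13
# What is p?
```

Trace (tracking p):
p = 15  # -> p = 15
p += 13  # -> p = 28

Answer: 28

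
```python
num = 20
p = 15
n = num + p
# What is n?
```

Answer: 35

Derivation:
Trace (tracking n):
num = 20  # -> num = 20
p = 15  # -> p = 15
n = num + p  # -> n = 35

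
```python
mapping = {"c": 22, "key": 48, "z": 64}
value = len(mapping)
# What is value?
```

Answer: 3

Derivation:
Trace (tracking value):
mapping = {'c': 22, 'key': 48, 'z': 64}  # -> mapping = {'c': 22, 'key': 48, 'z': 64}
value = len(mapping)  # -> value = 3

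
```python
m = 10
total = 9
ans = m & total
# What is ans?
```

Answer: 8

Derivation:
Trace (tracking ans):
m = 10  # -> m = 10
total = 9  # -> total = 9
ans = m & total  # -> ans = 8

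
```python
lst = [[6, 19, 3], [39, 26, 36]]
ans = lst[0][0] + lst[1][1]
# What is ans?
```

Trace (tracking ans):
lst = [[6, 19, 3], [39, 26, 36]]  # -> lst = [[6, 19, 3], [39, 26, 36]]
ans = lst[0][0] + lst[1][1]  # -> ans = 32

Answer: 32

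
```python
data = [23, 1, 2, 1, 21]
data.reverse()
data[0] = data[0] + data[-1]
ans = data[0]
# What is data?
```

Answer: [44, 1, 2, 1, 23]

Derivation:
Trace (tracking data):
data = [23, 1, 2, 1, 21]  # -> data = [23, 1, 2, 1, 21]
data.reverse()  # -> data = [21, 1, 2, 1, 23]
data[0] = data[0] + data[-1]  # -> data = [44, 1, 2, 1, 23]
ans = data[0]  # -> ans = 44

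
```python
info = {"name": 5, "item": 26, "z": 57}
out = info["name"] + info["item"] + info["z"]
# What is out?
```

Answer: 88

Derivation:
Trace (tracking out):
info = {'name': 5, 'item': 26, 'z': 57}  # -> info = {'name': 5, 'item': 26, 'z': 57}
out = info['name'] + info['item'] + info['z']  # -> out = 88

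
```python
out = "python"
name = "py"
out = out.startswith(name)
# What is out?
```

Trace (tracking out):
out = 'python'  # -> out = 'python'
name = 'py'  # -> name = 'py'
out = out.startswith(name)  # -> out = True

Answer: True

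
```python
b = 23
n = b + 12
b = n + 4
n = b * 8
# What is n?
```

Answer: 312

Derivation:
Trace (tracking n):
b = 23  # -> b = 23
n = b + 12  # -> n = 35
b = n + 4  # -> b = 39
n = b * 8  # -> n = 312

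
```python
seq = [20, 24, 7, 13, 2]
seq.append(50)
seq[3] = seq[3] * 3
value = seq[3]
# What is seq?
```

Answer: [20, 24, 7, 39, 2, 50]

Derivation:
Trace (tracking seq):
seq = [20, 24, 7, 13, 2]  # -> seq = [20, 24, 7, 13, 2]
seq.append(50)  # -> seq = [20, 24, 7, 13, 2, 50]
seq[3] = seq[3] * 3  # -> seq = [20, 24, 7, 39, 2, 50]
value = seq[3]  # -> value = 39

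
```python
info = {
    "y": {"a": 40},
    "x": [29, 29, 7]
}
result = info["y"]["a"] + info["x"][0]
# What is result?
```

Trace (tracking result):
info = {'y': {'a': 40}, 'x': [29, 29, 7]}  # -> info = {'y': {'a': 40}, 'x': [29, 29, 7]}
result = info['y']['a'] + info['x'][0]  # -> result = 69

Answer: 69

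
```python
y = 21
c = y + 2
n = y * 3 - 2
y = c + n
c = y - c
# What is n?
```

Trace (tracking n):
y = 21  # -> y = 21
c = y + 2  # -> c = 23
n = y * 3 - 2  # -> n = 61
y = c + n  # -> y = 84
c = y - c  # -> c = 61

Answer: 61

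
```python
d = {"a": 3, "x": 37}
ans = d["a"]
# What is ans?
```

Trace (tracking ans):
d = {'a': 3, 'x': 37}  # -> d = {'a': 3, 'x': 37}
ans = d['a']  # -> ans = 3

Answer: 3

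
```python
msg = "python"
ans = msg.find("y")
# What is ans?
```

Trace (tracking ans):
msg = 'python'  # -> msg = 'python'
ans = msg.find('y')  # -> ans = 1

Answer: 1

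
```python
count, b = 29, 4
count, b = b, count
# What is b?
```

Answer: 29

Derivation:
Trace (tracking b):
count, b = (29, 4)  # -> count = 29, b = 4
count, b = (b, count)  # -> count = 4, b = 29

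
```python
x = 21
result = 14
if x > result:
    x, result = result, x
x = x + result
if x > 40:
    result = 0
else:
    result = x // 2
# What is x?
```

Trace (tracking x):
x = 21  # -> x = 21
result = 14  # -> result = 14
if x > result:  # condition is True
    x, result = (result, x)  # -> x = 14, result = 21
x = x + result  # -> x = 35
if x > 40:  # condition is False
else:
    result = x // 2  # -> result = 17

Answer: 35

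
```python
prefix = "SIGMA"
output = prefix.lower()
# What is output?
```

Answer: 'sigma'

Derivation:
Trace (tracking output):
prefix = 'SIGMA'  # -> prefix = 'SIGMA'
output = prefix.lower()  # -> output = 'sigma'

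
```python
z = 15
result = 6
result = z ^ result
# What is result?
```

Trace (tracking result):
z = 15  # -> z = 15
result = 6  # -> result = 6
result = z ^ result  # -> result = 9

Answer: 9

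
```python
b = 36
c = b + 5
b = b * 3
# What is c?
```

Answer: 41

Derivation:
Trace (tracking c):
b = 36  # -> b = 36
c = b + 5  # -> c = 41
b = b * 3  # -> b = 108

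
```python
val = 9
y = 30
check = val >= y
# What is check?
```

Trace (tracking check):
val = 9  # -> val = 9
y = 30  # -> y = 30
check = val >= y  # -> check = False

Answer: False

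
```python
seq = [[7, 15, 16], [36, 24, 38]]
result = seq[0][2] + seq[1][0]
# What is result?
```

Trace (tracking result):
seq = [[7, 15, 16], [36, 24, 38]]  # -> seq = [[7, 15, 16], [36, 24, 38]]
result = seq[0][2] + seq[1][0]  # -> result = 52

Answer: 52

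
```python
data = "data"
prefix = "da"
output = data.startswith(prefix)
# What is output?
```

Answer: True

Derivation:
Trace (tracking output):
data = 'data'  # -> data = 'data'
prefix = 'da'  # -> prefix = 'da'
output = data.startswith(prefix)  # -> output = True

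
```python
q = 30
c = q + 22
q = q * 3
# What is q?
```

Answer: 90

Derivation:
Trace (tracking q):
q = 30  # -> q = 30
c = q + 22  # -> c = 52
q = q * 3  # -> q = 90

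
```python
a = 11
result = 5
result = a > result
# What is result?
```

Trace (tracking result):
a = 11  # -> a = 11
result = 5  # -> result = 5
result = a > result  # -> result = True

Answer: True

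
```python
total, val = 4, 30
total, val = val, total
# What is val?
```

Trace (tracking val):
total, val = (4, 30)  # -> total = 4, val = 30
total, val = (val, total)  # -> total = 30, val = 4

Answer: 4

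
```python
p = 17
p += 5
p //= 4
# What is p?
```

Trace (tracking p):
p = 17  # -> p = 17
p += 5  # -> p = 22
p //= 4  # -> p = 5

Answer: 5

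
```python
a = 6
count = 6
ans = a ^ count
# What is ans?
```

Trace (tracking ans):
a = 6  # -> a = 6
count = 6  # -> count = 6
ans = a ^ count  # -> ans = 0

Answer: 0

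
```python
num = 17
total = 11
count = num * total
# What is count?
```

Answer: 187

Derivation:
Trace (tracking count):
num = 17  # -> num = 17
total = 11  # -> total = 11
count = num * total  # -> count = 187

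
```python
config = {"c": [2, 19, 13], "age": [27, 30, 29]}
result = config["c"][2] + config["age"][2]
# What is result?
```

Answer: 42

Derivation:
Trace (tracking result):
config = {'c': [2, 19, 13], 'age': [27, 30, 29]}  # -> config = {'c': [2, 19, 13], 'age': [27, 30, 29]}
result = config['c'][2] + config['age'][2]  # -> result = 42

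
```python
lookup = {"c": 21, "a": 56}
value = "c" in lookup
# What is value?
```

Trace (tracking value):
lookup = {'c': 21, 'a': 56}  # -> lookup = {'c': 21, 'a': 56}
value = 'c' in lookup  # -> value = True

Answer: True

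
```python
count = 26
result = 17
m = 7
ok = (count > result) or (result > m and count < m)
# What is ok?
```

Trace (tracking ok):
count = 26  # -> count = 26
result = 17  # -> result = 17
m = 7  # -> m = 7
ok = count > result or (result > m and count < m)  # -> ok = True

Answer: True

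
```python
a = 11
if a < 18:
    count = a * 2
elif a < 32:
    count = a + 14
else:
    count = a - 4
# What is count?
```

Trace (tracking count):
a = 11  # -> a = 11
if a < 18:  # condition is True
    count = a * 2  # -> count = 22

Answer: 22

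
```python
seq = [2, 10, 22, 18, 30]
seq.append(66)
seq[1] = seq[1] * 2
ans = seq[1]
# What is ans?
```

Answer: 20

Derivation:
Trace (tracking ans):
seq = [2, 10, 22, 18, 30]  # -> seq = [2, 10, 22, 18, 30]
seq.append(66)  # -> seq = [2, 10, 22, 18, 30, 66]
seq[1] = seq[1] * 2  # -> seq = [2, 20, 22, 18, 30, 66]
ans = seq[1]  # -> ans = 20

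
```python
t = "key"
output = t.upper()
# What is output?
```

Answer: 'KEY'

Derivation:
Trace (tracking output):
t = 'key'  # -> t = 'key'
output = t.upper()  # -> output = 'KEY'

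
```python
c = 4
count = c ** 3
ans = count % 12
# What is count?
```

Trace (tracking count):
c = 4  # -> c = 4
count = c ** 3  # -> count = 64
ans = count % 12  # -> ans = 4

Answer: 64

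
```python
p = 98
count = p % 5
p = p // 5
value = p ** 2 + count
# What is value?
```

Answer: 364

Derivation:
Trace (tracking value):
p = 98  # -> p = 98
count = p % 5  # -> count = 3
p = p // 5  # -> p = 19
value = p ** 2 + count  # -> value = 364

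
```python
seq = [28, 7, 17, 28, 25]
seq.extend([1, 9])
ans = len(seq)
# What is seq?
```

Trace (tracking seq):
seq = [28, 7, 17, 28, 25]  # -> seq = [28, 7, 17, 28, 25]
seq.extend([1, 9])  # -> seq = [28, 7, 17, 28, 25, 1, 9]
ans = len(seq)  # -> ans = 7

Answer: [28, 7, 17, 28, 25, 1, 9]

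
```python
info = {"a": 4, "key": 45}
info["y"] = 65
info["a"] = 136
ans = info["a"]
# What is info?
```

Trace (tracking info):
info = {'a': 4, 'key': 45}  # -> info = {'a': 4, 'key': 45}
info['y'] = 65  # -> info = {'a': 4, 'key': 45, 'y': 65}
info['a'] = 136  # -> info = {'a': 136, 'key': 45, 'y': 65}
ans = info['a']  # -> ans = 136

Answer: {'a': 136, 'key': 45, 'y': 65}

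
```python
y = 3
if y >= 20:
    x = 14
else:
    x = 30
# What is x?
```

Answer: 30

Derivation:
Trace (tracking x):
y = 3  # -> y = 3
if y >= 20:  # condition is False
else:
    x = 30  # -> x = 30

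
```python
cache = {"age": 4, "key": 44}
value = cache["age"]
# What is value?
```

Trace (tracking value):
cache = {'age': 4, 'key': 44}  # -> cache = {'age': 4, 'key': 44}
value = cache['age']  # -> value = 4

Answer: 4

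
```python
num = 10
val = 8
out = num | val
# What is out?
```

Answer: 10

Derivation:
Trace (tracking out):
num = 10  # -> num = 10
val = 8  # -> val = 8
out = num | val  # -> out = 10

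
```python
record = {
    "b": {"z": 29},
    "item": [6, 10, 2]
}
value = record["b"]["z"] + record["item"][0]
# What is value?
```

Trace (tracking value):
record = {'b': {'z': 29}, 'item': [6, 10, 2]}  # -> record = {'b': {'z': 29}, 'item': [6, 10, 2]}
value = record['b']['z'] + record['item'][0]  # -> value = 35

Answer: 35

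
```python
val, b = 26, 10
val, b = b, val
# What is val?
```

Answer: 10

Derivation:
Trace (tracking val):
val, b = (26, 10)  # -> val = 26, b = 10
val, b = (b, val)  # -> val = 10, b = 26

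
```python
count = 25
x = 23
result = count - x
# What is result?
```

Answer: 2

Derivation:
Trace (tracking result):
count = 25  # -> count = 25
x = 23  # -> x = 23
result = count - x  # -> result = 2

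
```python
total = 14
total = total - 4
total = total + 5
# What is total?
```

Answer: 15

Derivation:
Trace (tracking total):
total = 14  # -> total = 14
total = total - 4  # -> total = 10
total = total + 5  # -> total = 15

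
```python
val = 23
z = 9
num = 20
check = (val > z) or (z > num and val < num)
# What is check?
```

Answer: True

Derivation:
Trace (tracking check):
val = 23  # -> val = 23
z = 9  # -> z = 9
num = 20  # -> num = 20
check = val > z or (z > num and val < num)  # -> check = True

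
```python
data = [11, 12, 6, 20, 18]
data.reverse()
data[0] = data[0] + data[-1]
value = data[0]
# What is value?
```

Answer: 29

Derivation:
Trace (tracking value):
data = [11, 12, 6, 20, 18]  # -> data = [11, 12, 6, 20, 18]
data.reverse()  # -> data = [18, 20, 6, 12, 11]
data[0] = data[0] + data[-1]  # -> data = [29, 20, 6, 12, 11]
value = data[0]  # -> value = 29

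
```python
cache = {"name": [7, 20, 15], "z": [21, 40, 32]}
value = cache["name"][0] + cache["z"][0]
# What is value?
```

Answer: 28

Derivation:
Trace (tracking value):
cache = {'name': [7, 20, 15], 'z': [21, 40, 32]}  # -> cache = {'name': [7, 20, 15], 'z': [21, 40, 32]}
value = cache['name'][0] + cache['z'][0]  # -> value = 28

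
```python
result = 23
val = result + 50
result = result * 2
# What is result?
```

Trace (tracking result):
result = 23  # -> result = 23
val = result + 50  # -> val = 73
result = result * 2  # -> result = 46

Answer: 46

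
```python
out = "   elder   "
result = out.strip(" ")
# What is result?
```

Trace (tracking result):
out = '   elder   '  # -> out = '   elder   '
result = out.strip(' ')  # -> result = 'elder'

Answer: 'elder'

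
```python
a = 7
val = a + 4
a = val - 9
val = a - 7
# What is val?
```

Trace (tracking val):
a = 7  # -> a = 7
val = a + 4  # -> val = 11
a = val - 9  # -> a = 2
val = a - 7  # -> val = -5

Answer: -5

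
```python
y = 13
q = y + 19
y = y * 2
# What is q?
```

Trace (tracking q):
y = 13  # -> y = 13
q = y + 19  # -> q = 32
y = y * 2  # -> y = 26

Answer: 32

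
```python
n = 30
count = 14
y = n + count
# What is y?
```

Trace (tracking y):
n = 30  # -> n = 30
count = 14  # -> count = 14
y = n + count  # -> y = 44

Answer: 44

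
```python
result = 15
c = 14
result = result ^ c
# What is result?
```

Trace (tracking result):
result = 15  # -> result = 15
c = 14  # -> c = 14
result = result ^ c  # -> result = 1

Answer: 1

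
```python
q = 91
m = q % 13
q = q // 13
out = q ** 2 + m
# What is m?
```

Trace (tracking m):
q = 91  # -> q = 91
m = q % 13  # -> m = 0
q = q // 13  # -> q = 7
out = q ** 2 + m  # -> out = 49

Answer: 0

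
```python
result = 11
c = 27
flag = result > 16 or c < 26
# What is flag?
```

Trace (tracking flag):
result = 11  # -> result = 11
c = 27  # -> c = 27
flag = result > 16 or c < 26  # -> flag = False

Answer: False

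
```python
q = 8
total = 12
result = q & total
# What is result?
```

Trace (tracking result):
q = 8  # -> q = 8
total = 12  # -> total = 12
result = q & total  # -> result = 8

Answer: 8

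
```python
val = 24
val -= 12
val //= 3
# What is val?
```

Answer: 4

Derivation:
Trace (tracking val):
val = 24  # -> val = 24
val -= 12  # -> val = 12
val //= 3  # -> val = 4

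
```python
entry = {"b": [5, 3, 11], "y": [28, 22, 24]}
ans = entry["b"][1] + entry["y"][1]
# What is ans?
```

Answer: 25

Derivation:
Trace (tracking ans):
entry = {'b': [5, 3, 11], 'y': [28, 22, 24]}  # -> entry = {'b': [5, 3, 11], 'y': [28, 22, 24]}
ans = entry['b'][1] + entry['y'][1]  # -> ans = 25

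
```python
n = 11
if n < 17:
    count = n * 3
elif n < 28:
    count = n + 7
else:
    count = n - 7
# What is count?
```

Trace (tracking count):
n = 11  # -> n = 11
if n < 17:  # condition is True
    count = n * 3  # -> count = 33

Answer: 33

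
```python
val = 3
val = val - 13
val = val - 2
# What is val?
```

Answer: -12

Derivation:
Trace (tracking val):
val = 3  # -> val = 3
val = val - 13  # -> val = -10
val = val - 2  # -> val = -12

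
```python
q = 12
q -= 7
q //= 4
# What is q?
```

Trace (tracking q):
q = 12  # -> q = 12
q -= 7  # -> q = 5
q //= 4  # -> q = 1

Answer: 1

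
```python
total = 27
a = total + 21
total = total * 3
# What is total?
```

Trace (tracking total):
total = 27  # -> total = 27
a = total + 21  # -> a = 48
total = total * 3  # -> total = 81

Answer: 81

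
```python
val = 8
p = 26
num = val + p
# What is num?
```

Trace (tracking num):
val = 8  # -> val = 8
p = 26  # -> p = 26
num = val + p  # -> num = 34

Answer: 34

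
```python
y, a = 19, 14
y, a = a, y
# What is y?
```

Trace (tracking y):
y, a = (19, 14)  # -> y = 19, a = 14
y, a = (a, y)  # -> y = 14, a = 19

Answer: 14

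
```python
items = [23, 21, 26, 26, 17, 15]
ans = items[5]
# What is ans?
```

Answer: 15

Derivation:
Trace (tracking ans):
items = [23, 21, 26, 26, 17, 15]  # -> items = [23, 21, 26, 26, 17, 15]
ans = items[5]  # -> ans = 15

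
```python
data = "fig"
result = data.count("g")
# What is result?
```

Trace (tracking result):
data = 'fig'  # -> data = 'fig'
result = data.count('g')  # -> result = 1

Answer: 1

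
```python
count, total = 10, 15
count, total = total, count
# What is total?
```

Trace (tracking total):
count, total = (10, 15)  # -> count = 10, total = 15
count, total = (total, count)  # -> count = 15, total = 10

Answer: 10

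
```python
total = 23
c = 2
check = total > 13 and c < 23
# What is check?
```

Answer: True

Derivation:
Trace (tracking check):
total = 23  # -> total = 23
c = 2  # -> c = 2
check = total > 13 and c < 23  # -> check = True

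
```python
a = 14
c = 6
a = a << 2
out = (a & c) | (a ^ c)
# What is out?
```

Trace (tracking out):
a = 14  # -> a = 14
c = 6  # -> c = 6
a = a << 2  # -> a = 56
out = a & c | a ^ c  # -> out = 62

Answer: 62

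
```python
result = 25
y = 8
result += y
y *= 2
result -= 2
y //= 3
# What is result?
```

Trace (tracking result):
result = 25  # -> result = 25
y = 8  # -> y = 8
result += y  # -> result = 33
y *= 2  # -> y = 16
result -= 2  # -> result = 31
y //= 3  # -> y = 5

Answer: 31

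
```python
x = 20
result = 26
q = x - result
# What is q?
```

Answer: -6

Derivation:
Trace (tracking q):
x = 20  # -> x = 20
result = 26  # -> result = 26
q = x - result  # -> q = -6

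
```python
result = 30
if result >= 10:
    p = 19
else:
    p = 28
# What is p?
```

Trace (tracking p):
result = 30  # -> result = 30
if result >= 10:  # condition is True
    p = 19  # -> p = 19

Answer: 19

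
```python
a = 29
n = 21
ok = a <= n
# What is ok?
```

Trace (tracking ok):
a = 29  # -> a = 29
n = 21  # -> n = 21
ok = a <= n  # -> ok = False

Answer: False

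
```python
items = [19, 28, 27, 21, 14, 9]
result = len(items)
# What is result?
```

Trace (tracking result):
items = [19, 28, 27, 21, 14, 9]  # -> items = [19, 28, 27, 21, 14, 9]
result = len(items)  # -> result = 6

Answer: 6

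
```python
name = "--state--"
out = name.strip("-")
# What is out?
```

Answer: 'state'

Derivation:
Trace (tracking out):
name = '--state--'  # -> name = '--state--'
out = name.strip('-')  # -> out = 'state'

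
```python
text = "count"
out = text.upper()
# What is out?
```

Answer: 'COUNT'

Derivation:
Trace (tracking out):
text = 'count'  # -> text = 'count'
out = text.upper()  # -> out = 'COUNT'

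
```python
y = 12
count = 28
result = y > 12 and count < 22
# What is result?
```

Trace (tracking result):
y = 12  # -> y = 12
count = 28  # -> count = 28
result = y > 12 and count < 22  # -> result = False

Answer: False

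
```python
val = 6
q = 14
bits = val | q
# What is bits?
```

Answer: 14

Derivation:
Trace (tracking bits):
val = 6  # -> val = 6
q = 14  # -> q = 14
bits = val | q  # -> bits = 14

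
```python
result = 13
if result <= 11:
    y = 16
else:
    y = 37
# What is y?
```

Answer: 37

Derivation:
Trace (tracking y):
result = 13  # -> result = 13
if result <= 11:  # condition is False
else:
    y = 37  # -> y = 37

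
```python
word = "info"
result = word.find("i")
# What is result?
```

Trace (tracking result):
word = 'info'  # -> word = 'info'
result = word.find('i')  # -> result = 0

Answer: 0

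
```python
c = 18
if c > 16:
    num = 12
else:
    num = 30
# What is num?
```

Answer: 12

Derivation:
Trace (tracking num):
c = 18  # -> c = 18
if c > 16:  # condition is True
    num = 12  # -> num = 12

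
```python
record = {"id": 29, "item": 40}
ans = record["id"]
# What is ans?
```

Answer: 29

Derivation:
Trace (tracking ans):
record = {'id': 29, 'item': 40}  # -> record = {'id': 29, 'item': 40}
ans = record['id']  # -> ans = 29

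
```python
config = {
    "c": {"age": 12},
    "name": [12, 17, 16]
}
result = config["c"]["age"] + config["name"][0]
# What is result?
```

Answer: 24

Derivation:
Trace (tracking result):
config = {'c': {'age': 12}, 'name': [12, 17, 16]}  # -> config = {'c': {'age': 12}, 'name': [12, 17, 16]}
result = config['c']['age'] + config['name'][0]  # -> result = 24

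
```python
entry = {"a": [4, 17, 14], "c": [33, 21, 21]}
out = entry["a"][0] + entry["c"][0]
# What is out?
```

Trace (tracking out):
entry = {'a': [4, 17, 14], 'c': [33, 21, 21]}  # -> entry = {'a': [4, 17, 14], 'c': [33, 21, 21]}
out = entry['a'][0] + entry['c'][0]  # -> out = 37

Answer: 37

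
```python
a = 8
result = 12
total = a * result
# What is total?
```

Answer: 96

Derivation:
Trace (tracking total):
a = 8  # -> a = 8
result = 12  # -> result = 12
total = a * result  # -> total = 96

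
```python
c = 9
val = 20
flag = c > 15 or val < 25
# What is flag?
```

Answer: True

Derivation:
Trace (tracking flag):
c = 9  # -> c = 9
val = 20  # -> val = 20
flag = c > 15 or val < 25  # -> flag = True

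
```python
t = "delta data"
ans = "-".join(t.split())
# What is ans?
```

Answer: 'delta-data'

Derivation:
Trace (tracking ans):
t = 'delta data'  # -> t = 'delta data'
ans = '-'.join(t.split())  # -> ans = 'delta-data'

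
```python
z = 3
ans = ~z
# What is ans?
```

Trace (tracking ans):
z = 3  # -> z = 3
ans = ~z  # -> ans = -4

Answer: -4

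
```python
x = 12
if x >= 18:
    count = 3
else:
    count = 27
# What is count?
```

Trace (tracking count):
x = 12  # -> x = 12
if x >= 18:  # condition is False
else:
    count = 27  # -> count = 27

Answer: 27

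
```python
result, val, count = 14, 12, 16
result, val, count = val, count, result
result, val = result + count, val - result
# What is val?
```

Trace (tracking val):
result, val, count = (14, 12, 16)  # -> result = 14, val = 12, count = 16
result, val, count = (val, count, result)  # -> result = 12, val = 16, count = 14
result, val = (result + count, val - result)  # -> result = 26, val = 4

Answer: 4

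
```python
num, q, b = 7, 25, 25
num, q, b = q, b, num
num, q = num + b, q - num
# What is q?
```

Trace (tracking q):
num, q, b = (7, 25, 25)  # -> num = 7, q = 25, b = 25
num, q, b = (q, b, num)  # -> num = 25, q = 25, b = 7
num, q = (num + b, q - num)  # -> num = 32, q = 0

Answer: 0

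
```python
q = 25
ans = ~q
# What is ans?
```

Answer: -26

Derivation:
Trace (tracking ans):
q = 25  # -> q = 25
ans = ~q  # -> ans = -26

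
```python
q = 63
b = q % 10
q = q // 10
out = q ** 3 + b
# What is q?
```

Trace (tracking q):
q = 63  # -> q = 63
b = q % 10  # -> b = 3
q = q // 10  # -> q = 6
out = q ** 3 + b  # -> out = 219

Answer: 6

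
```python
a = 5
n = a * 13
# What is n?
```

Answer: 65

Derivation:
Trace (tracking n):
a = 5  # -> a = 5
n = a * 13  # -> n = 65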